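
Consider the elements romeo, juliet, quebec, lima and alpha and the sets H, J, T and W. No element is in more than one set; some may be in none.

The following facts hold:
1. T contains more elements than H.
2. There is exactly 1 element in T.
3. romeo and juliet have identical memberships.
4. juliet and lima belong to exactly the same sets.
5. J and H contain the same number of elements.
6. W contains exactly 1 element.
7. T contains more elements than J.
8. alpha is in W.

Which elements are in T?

T = {quebec}

From (8): alpha ∈ W.
(6): W already has 1, so the rest are out.
Suppose romeo ∈ T: no assignment then satisfies all the clues, so romeo ∉ T.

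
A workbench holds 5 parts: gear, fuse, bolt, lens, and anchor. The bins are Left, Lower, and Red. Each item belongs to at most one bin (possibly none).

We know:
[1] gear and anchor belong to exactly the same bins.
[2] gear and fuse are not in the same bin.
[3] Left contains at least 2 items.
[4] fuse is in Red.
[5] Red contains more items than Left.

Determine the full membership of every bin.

From (4): fuse ∈ Red.
(2): gear ∉ Red.
(1): anchor matches gear: anchor ∉ Red.
Suppose gear ∉ Left: no assignment then satisfies all the clues, so gear ∈ Left.

Left = {anchor, gear}; Lower = {}; Red = {bolt, fuse, lens}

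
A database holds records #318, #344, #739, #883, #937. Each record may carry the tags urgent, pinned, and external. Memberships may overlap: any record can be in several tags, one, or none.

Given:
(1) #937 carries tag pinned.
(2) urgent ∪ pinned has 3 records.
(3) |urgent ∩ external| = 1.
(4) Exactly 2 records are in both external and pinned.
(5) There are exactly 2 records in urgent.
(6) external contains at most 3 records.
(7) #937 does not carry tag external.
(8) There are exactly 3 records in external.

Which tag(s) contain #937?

From (1): #937 ∈ pinned.
From (7): #937 ∉ external.
Suppose #937 ∉ urgent: no assignment then satisfies all the clues, so #937 ∈ urgent.

#937: pinned, urgent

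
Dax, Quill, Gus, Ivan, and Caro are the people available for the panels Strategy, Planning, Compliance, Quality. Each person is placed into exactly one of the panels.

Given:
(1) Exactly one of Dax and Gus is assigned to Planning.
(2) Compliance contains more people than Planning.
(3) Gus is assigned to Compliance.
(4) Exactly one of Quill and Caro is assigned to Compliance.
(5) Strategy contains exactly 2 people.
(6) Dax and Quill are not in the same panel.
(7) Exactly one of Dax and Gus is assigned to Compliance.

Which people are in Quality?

Quality = {}

From (3): Gus ∈ Compliance.
(1) (exactly one): Dax ∈ Planning.
(6): Quill ∉ Planning.
Suppose Quill ∈ Quality: no assignment then satisfies all the clues, so Quill ∉ Quality.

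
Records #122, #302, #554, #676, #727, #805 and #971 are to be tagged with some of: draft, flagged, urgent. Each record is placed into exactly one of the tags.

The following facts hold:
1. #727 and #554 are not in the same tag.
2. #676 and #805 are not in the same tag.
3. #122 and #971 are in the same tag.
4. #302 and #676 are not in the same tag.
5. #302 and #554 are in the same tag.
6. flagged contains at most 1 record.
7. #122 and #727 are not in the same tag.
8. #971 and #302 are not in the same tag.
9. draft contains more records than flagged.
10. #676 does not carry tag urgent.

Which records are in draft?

From (10): #676 ∉ urgent.
Suppose #122 ∉ draft: no assignment then satisfies all the clues, so #122 ∈ draft.

draft = {#122, #676, #971}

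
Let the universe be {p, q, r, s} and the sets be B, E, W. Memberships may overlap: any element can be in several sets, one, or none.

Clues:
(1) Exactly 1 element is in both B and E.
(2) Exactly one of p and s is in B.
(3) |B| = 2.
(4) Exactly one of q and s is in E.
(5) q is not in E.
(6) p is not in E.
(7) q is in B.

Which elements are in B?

B = {q, s}

From (5): q ∉ E.
From (6): p ∉ E.
From (7): q ∈ B.
(4) (exactly one): s ∈ E.
Suppose p ∈ B: no assignment then satisfies all the clues, so p ∉ B.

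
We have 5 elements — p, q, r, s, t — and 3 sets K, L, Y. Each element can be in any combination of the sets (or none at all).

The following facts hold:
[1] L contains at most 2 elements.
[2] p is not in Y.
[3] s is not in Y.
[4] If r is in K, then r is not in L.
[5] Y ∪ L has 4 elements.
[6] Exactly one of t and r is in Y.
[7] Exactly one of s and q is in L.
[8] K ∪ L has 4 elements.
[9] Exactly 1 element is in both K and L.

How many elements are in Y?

2

From (2): p ∉ Y.
From (3): s ∉ Y.
Suppose q ∈ L: no assignment then satisfies all the clues, so q ∉ L.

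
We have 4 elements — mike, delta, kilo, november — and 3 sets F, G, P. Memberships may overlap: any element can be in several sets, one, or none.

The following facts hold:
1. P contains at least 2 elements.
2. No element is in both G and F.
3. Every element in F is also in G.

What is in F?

F = {}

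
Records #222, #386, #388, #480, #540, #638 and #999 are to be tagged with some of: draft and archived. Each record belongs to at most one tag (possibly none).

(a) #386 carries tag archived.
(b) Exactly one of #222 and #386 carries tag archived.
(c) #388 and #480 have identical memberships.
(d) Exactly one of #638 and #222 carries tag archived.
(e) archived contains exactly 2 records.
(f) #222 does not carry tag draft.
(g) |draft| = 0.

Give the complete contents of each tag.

draft = {}; archived = {#386, #638}

From (a): #386 ∈ archived.
From (f): #222 ∉ draft.
(b) (exactly one): #222 ∉ archived.
(d) (exactly one): #638 ∈ archived.
(e): archived already has 2, so the rest are out.
(g): draft already has 0, so the rest are out.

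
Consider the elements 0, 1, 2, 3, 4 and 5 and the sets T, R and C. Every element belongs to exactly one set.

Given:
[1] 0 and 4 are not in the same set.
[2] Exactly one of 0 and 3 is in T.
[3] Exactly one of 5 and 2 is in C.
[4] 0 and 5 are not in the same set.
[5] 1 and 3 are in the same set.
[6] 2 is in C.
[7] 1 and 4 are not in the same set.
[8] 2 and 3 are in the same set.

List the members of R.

From (6): 2 ∈ C.
(3) (exactly one): 5 ∉ C.
(8): 3 matches 2: 3 ∉ T.
(8): 3 matches 2: 3 ∉ R.
(8): 3 matches 2: 3 ∈ C.
(2) (exactly one): 0 ∈ T.
(4): 5 ∉ T.
(5): 1 matches 3: 1 ∉ T.
(5): 1 matches 3: 1 ∉ R.
(5): 1 matches 3: 1 ∈ C.
(7): 4 ∉ C.
Only one set left: 4 ∈ R.

R = {4, 5}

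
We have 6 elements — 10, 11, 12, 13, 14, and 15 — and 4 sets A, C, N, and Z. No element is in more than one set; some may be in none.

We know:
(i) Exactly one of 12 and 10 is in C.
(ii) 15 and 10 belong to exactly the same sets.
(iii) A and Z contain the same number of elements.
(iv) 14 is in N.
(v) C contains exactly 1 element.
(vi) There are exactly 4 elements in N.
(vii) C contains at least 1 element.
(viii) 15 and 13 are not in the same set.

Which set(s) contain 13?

13: none

From (iv): 14 ∈ N.
Suppose 13 ∈ A: no assignment then satisfies all the clues, so 13 ∉ A.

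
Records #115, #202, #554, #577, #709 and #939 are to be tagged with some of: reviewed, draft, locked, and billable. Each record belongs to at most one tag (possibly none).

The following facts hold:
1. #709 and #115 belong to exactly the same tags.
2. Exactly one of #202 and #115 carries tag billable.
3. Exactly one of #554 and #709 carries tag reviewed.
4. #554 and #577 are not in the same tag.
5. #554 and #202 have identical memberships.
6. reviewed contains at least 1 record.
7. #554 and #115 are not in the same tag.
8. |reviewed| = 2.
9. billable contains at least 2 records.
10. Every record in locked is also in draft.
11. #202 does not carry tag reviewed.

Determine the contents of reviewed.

From (11): #202 ∉ reviewed.
(5): #554 matches #202: #554 ∉ reviewed.
(3) (exactly one): #709 ∈ reviewed.
(1): #115 matches #709: #115 ∈ reviewed.
(2) (exactly one): #202 ∈ billable.
(5): #554 matches #202: #554 ∉ draft.
(5): #554 matches #202: #554 ∉ locked.
(5): #554 matches #202: #554 ∈ billable.
(8): reviewed already has 2, so the rest are out.
(4): #577 ∉ billable.

reviewed = {#115, #709}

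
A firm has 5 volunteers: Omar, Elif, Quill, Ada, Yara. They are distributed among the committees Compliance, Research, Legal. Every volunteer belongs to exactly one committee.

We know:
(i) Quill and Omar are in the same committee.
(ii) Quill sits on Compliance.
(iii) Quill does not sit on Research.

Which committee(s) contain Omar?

Omar: Compliance

From (ii): Quill ∈ Compliance.
(i): Omar matches Quill: Omar ∈ Compliance.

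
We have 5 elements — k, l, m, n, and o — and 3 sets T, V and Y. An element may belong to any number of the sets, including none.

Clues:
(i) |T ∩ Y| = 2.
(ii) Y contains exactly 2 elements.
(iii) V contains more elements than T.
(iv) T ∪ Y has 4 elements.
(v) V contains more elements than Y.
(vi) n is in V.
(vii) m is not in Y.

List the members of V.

From (vi): n ∈ V.
From (vii): m ∉ Y.
Suppose k ∉ V: no assignment then satisfies all the clues, so k ∈ V.

V = {k, l, m, n, o}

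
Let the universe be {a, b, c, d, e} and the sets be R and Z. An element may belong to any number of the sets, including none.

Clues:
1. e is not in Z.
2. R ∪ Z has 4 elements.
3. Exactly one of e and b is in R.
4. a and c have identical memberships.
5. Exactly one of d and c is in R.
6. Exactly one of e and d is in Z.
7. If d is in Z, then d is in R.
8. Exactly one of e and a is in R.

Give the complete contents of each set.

R = {d, e}; Z = {a, c, d}

From (1): e ∉ Z.
(6) (exactly one): d ∈ Z.
(7): d ∈ R.
(5) (exactly one): c ∉ R.
(4): a matches c: a ∉ R.
(8) (exactly one): e ∈ R.
(3) (exactly one): b ∉ R.
Suppose a ∉ Z: no assignment then satisfies all the clues, so a ∈ Z.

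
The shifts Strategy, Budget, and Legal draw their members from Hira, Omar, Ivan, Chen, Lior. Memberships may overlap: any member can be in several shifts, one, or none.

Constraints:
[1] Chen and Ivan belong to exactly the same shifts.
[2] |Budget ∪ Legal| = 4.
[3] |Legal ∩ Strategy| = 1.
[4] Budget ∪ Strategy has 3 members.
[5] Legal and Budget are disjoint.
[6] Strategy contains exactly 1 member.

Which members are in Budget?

Budget = {Chen, Ivan}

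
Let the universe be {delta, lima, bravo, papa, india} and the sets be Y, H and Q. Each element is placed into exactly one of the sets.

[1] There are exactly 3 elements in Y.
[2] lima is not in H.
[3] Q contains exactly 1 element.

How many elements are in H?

1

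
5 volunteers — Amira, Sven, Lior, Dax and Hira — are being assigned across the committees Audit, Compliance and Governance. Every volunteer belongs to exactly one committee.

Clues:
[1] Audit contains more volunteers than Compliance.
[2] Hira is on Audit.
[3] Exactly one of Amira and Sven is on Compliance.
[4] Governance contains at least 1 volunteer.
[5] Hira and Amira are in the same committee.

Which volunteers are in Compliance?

Compliance = {Sven}

From (2): Hira ∈ Audit.
(5): Amira matches Hira: Amira ∈ Audit.
(3) (exactly one): Sven ∈ Compliance.
Suppose Lior ∈ Compliance: no assignment then satisfies all the clues, so Lior ∉ Compliance.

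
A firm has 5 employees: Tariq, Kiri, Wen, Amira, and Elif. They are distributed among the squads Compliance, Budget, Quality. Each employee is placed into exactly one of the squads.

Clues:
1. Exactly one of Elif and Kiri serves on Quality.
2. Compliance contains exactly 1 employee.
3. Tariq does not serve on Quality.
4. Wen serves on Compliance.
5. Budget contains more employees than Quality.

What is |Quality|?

From (3): Tariq ∉ Quality.
From (4): Wen ∈ Compliance.
(2): Compliance already has 1, so the rest are out.
Only one squad left: Tariq ∈ Budget.
Suppose Amira ∉ Budget: no assignment then satisfies all the clues, so Amira ∈ Budget.

1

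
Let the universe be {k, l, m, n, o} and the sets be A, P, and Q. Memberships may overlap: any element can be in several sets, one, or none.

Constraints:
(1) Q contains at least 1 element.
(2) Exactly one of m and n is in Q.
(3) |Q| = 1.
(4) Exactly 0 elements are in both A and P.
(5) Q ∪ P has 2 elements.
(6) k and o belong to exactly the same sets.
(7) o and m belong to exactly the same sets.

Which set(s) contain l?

l: P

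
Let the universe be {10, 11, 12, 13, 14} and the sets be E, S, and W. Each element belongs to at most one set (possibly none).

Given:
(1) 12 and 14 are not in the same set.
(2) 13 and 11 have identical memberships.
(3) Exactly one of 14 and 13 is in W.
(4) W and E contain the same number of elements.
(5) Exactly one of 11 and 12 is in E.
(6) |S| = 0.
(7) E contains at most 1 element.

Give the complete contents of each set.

E = {12}; S = {}; W = {14}

(6): S already has 0, so the rest are out.
Suppose 10 ∈ E: no assignment then satisfies all the clues, so 10 ∉ E.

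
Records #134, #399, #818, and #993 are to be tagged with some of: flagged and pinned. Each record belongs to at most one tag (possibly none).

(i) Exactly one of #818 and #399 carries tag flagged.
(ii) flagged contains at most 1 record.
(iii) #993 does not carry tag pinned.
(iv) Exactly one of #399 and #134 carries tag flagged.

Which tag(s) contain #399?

#399: flagged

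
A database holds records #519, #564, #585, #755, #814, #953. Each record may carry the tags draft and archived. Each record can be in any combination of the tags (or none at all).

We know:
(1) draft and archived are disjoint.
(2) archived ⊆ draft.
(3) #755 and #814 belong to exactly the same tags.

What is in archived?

archived = {}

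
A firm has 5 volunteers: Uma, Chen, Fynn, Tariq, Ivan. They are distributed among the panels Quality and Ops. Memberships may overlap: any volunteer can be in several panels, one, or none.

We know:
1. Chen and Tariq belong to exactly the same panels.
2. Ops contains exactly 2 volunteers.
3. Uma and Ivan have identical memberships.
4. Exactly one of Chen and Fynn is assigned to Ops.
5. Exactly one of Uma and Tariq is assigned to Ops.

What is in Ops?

Ops = {Chen, Tariq}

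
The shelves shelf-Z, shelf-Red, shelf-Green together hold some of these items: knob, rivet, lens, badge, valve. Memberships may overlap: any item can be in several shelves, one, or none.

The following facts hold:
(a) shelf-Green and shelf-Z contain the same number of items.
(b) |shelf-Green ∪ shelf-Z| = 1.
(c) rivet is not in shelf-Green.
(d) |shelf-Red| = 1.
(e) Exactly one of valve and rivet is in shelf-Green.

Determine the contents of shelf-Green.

shelf-Green = {valve}

From (c): rivet ∉ shelf-Green.
(e) (exactly one): valve ∈ shelf-Green.
Suppose knob ∈ shelf-Green: no assignment then satisfies all the clues, so knob ∉ shelf-Green.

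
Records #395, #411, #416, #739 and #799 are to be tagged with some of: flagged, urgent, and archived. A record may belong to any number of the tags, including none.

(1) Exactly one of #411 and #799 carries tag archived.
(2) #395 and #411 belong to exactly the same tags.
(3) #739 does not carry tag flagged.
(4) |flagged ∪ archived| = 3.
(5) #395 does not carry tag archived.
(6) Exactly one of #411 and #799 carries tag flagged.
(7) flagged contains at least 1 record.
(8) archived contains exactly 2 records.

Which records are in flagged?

flagged = {#416, #799}

From (3): #739 ∉ flagged.
From (5): #395 ∉ archived.
(2): #411 matches #395: #411 ∉ archived.
(1) (exactly one): #799 ∈ archived.
Suppose #395 ∈ flagged: no assignment then satisfies all the clues, so #395 ∉ flagged.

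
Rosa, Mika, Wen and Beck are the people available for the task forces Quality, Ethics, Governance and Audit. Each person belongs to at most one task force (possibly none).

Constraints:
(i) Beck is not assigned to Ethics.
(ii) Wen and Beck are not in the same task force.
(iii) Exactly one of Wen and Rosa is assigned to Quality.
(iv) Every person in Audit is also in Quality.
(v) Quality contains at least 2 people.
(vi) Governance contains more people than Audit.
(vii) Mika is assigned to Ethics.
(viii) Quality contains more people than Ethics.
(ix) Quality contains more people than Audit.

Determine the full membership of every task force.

Quality = {Beck, Rosa}; Ethics = {Mika}; Governance = {Wen}; Audit = {}

From (i): Beck ∉ Ethics.
From (vii): Mika ∈ Ethics.
Suppose Rosa ∉ Quality: no assignment then satisfies all the clues, so Rosa ∈ Quality.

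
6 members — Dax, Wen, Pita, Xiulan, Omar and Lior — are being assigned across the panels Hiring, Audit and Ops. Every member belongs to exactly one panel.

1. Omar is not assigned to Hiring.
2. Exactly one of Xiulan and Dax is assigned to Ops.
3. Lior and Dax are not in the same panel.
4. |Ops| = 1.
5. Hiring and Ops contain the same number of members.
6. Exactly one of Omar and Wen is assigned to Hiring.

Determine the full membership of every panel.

Hiring = {Wen}; Audit = {Lior, Omar, Pita, Xiulan}; Ops = {Dax}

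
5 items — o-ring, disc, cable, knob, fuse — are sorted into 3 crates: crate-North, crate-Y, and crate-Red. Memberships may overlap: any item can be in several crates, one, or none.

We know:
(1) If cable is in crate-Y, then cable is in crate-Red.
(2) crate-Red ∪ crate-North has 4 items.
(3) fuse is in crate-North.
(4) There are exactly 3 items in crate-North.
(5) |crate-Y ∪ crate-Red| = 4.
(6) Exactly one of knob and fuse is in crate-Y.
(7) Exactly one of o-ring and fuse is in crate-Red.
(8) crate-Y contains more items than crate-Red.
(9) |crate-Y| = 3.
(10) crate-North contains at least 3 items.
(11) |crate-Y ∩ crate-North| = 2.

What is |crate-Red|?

2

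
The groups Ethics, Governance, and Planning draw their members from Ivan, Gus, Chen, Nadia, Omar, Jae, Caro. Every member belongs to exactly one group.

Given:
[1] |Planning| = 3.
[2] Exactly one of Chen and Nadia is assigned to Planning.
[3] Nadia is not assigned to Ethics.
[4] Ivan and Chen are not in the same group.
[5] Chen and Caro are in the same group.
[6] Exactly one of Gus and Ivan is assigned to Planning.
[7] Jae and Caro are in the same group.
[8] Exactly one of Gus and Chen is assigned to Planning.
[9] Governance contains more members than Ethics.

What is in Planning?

From (3): Nadia ∉ Ethics.
Suppose Ivan ∈ Planning: no assignment then satisfies all the clues, so Ivan ∉ Planning.

Planning = {Gus, Nadia, Omar}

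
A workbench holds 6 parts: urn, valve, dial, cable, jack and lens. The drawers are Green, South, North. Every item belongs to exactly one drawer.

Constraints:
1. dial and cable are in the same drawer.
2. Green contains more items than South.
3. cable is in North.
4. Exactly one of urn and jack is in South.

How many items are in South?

1

From (3): cable ∈ North.
(1): dial matches cable: dial ∉ Green.
(1): dial matches cable: dial ∉ South.
(1): dial matches cable: dial ∈ North.
Suppose valve ∈ South: no assignment then satisfies all the clues, so valve ∉ South.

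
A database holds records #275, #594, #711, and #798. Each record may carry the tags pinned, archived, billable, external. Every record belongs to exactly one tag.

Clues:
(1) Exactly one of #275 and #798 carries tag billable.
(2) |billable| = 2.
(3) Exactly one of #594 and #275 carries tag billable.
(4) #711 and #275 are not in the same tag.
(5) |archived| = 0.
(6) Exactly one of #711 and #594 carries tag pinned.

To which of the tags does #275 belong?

#275: external

(5): archived already has 0, so the rest are out.
Suppose #275 ∈ pinned: no assignment then satisfies all the clues, so #275 ∉ pinned.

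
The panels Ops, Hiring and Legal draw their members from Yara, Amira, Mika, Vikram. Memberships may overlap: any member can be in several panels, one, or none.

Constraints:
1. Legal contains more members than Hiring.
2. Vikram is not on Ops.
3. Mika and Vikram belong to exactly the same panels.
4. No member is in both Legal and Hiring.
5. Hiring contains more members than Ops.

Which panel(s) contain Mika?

Mika: Legal

From (2): Vikram ∉ Ops.
(3): Mika matches Vikram: Mika ∉ Ops.
Suppose Mika ∈ Hiring: no assignment then satisfies all the clues, so Mika ∉ Hiring.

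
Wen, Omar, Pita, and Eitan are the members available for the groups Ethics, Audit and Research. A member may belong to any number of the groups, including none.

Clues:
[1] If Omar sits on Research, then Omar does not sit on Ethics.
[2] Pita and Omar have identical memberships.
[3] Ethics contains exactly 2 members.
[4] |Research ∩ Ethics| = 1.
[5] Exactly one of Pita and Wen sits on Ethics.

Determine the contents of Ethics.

Ethics = {Eitan, Wen}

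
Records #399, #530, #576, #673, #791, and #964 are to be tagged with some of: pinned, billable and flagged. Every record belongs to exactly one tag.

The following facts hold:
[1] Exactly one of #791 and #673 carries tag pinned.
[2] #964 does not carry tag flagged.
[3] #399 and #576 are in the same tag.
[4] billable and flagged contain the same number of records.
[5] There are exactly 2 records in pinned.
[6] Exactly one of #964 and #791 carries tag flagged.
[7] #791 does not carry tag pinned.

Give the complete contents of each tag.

pinned = {#673, #964}; billable = {#399, #576}; flagged = {#530, #791}

From (2): #964 ∉ flagged.
From (7): #791 ∉ pinned.
(1) (exactly one): #673 ∈ pinned.
(6) (exactly one): #791 ∈ flagged.
Suppose #399 ∈ pinned: no assignment then satisfies all the clues, so #399 ∉ pinned.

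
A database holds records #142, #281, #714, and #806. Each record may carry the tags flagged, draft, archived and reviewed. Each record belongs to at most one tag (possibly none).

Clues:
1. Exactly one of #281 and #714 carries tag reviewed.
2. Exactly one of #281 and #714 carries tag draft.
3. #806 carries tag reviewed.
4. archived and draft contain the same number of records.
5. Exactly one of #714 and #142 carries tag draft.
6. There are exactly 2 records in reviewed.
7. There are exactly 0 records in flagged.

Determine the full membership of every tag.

flagged = {}; draft = {#714}; archived = {#142}; reviewed = {#281, #806}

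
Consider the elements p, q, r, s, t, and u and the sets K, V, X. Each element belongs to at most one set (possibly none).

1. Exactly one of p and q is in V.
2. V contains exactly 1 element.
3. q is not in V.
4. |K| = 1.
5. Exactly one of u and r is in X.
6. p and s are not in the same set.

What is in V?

From (3): q ∉ V.
(1) (exactly one): p ∈ V.
(2): V already has 1, so the rest are out.

V = {p}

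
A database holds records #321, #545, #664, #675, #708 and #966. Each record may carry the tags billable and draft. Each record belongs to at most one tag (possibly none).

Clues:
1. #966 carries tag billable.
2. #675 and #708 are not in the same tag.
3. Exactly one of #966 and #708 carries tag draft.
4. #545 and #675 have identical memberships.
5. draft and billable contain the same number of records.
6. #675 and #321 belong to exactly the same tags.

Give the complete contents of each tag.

From (1): #966 ∈ billable.
(3) (exactly one): #708 ∈ draft.
(2): #675 ∉ draft.
(4): #545 matches #675: #545 ∉ draft.
(6): #321 matches #675: #321 ∉ draft.
Suppose #321 ∈ billable: no assignment then satisfies all the clues, so #321 ∉ billable.

billable = {#966}; draft = {#708}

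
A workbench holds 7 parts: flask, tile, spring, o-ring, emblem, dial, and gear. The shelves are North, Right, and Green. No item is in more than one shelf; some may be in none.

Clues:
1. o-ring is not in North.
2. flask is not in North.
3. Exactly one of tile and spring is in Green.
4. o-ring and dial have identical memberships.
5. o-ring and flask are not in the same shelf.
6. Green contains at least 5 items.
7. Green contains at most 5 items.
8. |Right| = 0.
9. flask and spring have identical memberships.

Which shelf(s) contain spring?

spring: none

From (1): o-ring ∉ North.
From (2): flask ∉ North.
(4): dial matches o-ring: dial ∉ North.
(8): Right already has 0, so the rest are out.
(9): spring matches flask: spring ∉ North.
Suppose spring ∈ Green: no assignment then satisfies all the clues, so spring ∉ Green.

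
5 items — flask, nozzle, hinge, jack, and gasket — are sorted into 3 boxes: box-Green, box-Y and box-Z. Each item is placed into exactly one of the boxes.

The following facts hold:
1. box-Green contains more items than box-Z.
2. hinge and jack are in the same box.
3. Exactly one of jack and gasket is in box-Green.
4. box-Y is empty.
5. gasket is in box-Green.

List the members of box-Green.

box-Green = {flask, gasket, nozzle}

From (5): gasket ∈ box-Green.
(3) (exactly one): jack ∉ box-Green.
(4): box-Y already has 0, so the rest are out.
Only one box left: jack ∈ box-Z.
(2): hinge matches jack: hinge ∉ box-Green.
(2): hinge matches jack: hinge ∈ box-Z.
Suppose flask ∉ box-Green: no assignment then satisfies all the clues, so flask ∈ box-Green.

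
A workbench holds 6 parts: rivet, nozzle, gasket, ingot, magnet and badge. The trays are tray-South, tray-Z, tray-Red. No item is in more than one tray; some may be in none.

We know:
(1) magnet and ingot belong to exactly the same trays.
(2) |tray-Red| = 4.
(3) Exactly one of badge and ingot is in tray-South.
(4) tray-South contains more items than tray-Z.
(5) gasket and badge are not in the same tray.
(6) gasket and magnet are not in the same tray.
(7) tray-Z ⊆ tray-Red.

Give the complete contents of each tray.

tray-South = {badge}; tray-Z = {}; tray-Red = {ingot, magnet, nozzle, rivet}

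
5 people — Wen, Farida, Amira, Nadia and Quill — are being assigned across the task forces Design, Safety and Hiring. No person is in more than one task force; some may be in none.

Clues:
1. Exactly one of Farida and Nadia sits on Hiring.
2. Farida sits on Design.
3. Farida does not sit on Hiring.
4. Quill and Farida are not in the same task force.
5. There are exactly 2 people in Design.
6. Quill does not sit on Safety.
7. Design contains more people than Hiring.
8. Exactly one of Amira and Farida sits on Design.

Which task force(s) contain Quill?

From (2): Farida ∈ Design.
From (6): Quill ∉ Safety.
(1) (exactly one): Nadia ∈ Hiring.
(4): Quill ∉ Design.
(8) (exactly one): Amira ∉ Design.
(5): only 2 candidates remain for Design, so all are in.
Suppose Quill ∈ Hiring: no assignment then satisfies all the clues, so Quill ∉ Hiring.

Quill: none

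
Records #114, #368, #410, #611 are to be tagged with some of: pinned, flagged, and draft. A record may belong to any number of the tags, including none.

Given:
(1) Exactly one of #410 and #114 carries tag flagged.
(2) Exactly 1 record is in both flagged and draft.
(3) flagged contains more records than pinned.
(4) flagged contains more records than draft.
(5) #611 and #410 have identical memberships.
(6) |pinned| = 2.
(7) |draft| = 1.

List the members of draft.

draft = {#368}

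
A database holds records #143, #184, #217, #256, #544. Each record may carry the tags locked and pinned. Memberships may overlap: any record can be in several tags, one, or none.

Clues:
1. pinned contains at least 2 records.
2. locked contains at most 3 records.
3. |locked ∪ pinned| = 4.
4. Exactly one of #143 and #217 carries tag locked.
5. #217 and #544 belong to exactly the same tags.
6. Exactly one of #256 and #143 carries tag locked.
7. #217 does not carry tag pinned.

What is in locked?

From (7): #217 ∉ pinned.
(5): #544 matches #217: #544 ∉ pinned.
Suppose #143 ∈ locked: no assignment then satisfies all the clues, so #143 ∉ locked.

locked = {#217, #256, #544}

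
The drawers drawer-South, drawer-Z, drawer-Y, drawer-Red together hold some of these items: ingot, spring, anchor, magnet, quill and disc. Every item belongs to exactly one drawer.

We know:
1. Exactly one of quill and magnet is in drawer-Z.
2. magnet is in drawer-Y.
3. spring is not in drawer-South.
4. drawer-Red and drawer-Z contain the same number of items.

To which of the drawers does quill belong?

From (2): magnet ∈ drawer-Y.
From (3): spring ∉ drawer-South.
(1) (exactly one): quill ∈ drawer-Z.

quill: drawer-Z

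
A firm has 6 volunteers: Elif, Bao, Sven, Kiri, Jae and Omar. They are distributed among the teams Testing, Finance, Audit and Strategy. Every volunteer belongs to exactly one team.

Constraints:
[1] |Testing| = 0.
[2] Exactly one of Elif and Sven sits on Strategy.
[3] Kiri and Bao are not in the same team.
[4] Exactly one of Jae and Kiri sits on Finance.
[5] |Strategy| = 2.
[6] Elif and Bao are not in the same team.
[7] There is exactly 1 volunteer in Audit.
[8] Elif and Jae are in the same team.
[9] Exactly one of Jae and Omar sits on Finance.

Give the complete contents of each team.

(1): Testing already has 0, so the rest are out.
Suppose Elif ∈ Finance: no assignment then satisfies all the clues, so Elif ∉ Finance.

Testing = {}; Finance = {Kiri, Omar, Sven}; Audit = {Bao}; Strategy = {Elif, Jae}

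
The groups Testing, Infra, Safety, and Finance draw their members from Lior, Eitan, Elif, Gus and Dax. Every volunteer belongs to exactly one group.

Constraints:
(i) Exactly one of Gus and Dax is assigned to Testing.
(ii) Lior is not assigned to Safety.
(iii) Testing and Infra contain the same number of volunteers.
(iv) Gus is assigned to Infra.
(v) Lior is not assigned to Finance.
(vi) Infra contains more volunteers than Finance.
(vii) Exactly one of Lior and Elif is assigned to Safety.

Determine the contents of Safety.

From (ii): Lior ∉ Safety.
From (iv): Gus ∈ Infra.
From (v): Lior ∉ Finance.
(i) (exactly one): Dax ∈ Testing.
(vii) (exactly one): Elif ∈ Safety.
Suppose Eitan ∈ Safety: no assignment then satisfies all the clues, so Eitan ∉ Safety.

Safety = {Elif}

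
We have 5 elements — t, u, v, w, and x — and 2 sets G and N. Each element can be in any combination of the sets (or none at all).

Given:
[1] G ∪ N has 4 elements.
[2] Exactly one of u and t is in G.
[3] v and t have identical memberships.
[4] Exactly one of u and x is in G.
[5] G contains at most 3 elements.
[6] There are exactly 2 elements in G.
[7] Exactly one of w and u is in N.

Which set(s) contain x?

x: none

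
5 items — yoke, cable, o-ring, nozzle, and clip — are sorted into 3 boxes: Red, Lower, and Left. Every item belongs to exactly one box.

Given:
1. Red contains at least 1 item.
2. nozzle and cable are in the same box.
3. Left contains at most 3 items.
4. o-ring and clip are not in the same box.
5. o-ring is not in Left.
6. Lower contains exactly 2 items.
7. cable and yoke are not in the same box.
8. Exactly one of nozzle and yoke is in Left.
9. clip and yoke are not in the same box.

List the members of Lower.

Lower = {o-ring, yoke}

From (5): o-ring ∉ Left.
Suppose yoke ∉ Lower: no assignment then satisfies all the clues, so yoke ∈ Lower.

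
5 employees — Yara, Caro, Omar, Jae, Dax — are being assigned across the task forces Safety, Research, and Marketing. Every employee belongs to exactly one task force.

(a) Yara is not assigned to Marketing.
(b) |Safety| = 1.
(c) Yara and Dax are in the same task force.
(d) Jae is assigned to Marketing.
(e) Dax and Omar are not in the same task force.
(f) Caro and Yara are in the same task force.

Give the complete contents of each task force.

Safety = {Omar}; Research = {Caro, Dax, Yara}; Marketing = {Jae}

From (a): Yara ∉ Marketing.
From (d): Jae ∈ Marketing.
(c): Dax matches Yara: Dax ∉ Marketing.
(f): Caro matches Yara: Caro ∉ Marketing.
Suppose Yara ∈ Safety: no assignment then satisfies all the clues, so Yara ∉ Safety.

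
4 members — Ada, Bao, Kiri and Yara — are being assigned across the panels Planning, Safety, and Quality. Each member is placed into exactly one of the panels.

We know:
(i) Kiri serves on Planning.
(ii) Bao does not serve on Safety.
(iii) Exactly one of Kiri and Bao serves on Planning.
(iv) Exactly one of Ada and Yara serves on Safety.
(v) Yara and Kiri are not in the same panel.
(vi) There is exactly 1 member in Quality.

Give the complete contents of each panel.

From (i): Kiri ∈ Planning.
From (ii): Bao ∉ Safety.
(iii) (exactly one): Bao ∉ Planning.
(v): Yara ∉ Planning.
Only one panel left: Bao ∈ Quality.
(vi): Quality already has 1, so the rest are out.
Only one panel left: Yara ∈ Safety.
(iv) (exactly one): Ada ∉ Safety.
Only one panel left: Ada ∈ Planning.

Planning = {Ada, Kiri}; Safety = {Yara}; Quality = {Bao}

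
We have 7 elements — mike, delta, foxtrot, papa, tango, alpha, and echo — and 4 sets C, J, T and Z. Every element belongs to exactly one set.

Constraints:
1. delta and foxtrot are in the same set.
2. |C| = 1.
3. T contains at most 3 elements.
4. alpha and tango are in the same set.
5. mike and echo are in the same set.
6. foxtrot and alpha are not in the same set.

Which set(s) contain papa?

papa: C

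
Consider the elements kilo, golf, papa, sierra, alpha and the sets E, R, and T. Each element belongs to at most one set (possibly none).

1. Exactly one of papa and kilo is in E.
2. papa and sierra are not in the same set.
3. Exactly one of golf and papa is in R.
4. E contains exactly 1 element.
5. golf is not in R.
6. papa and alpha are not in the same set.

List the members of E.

From (5): golf ∉ R.
(3) (exactly one): papa ∈ R.
(6): alpha ∉ R.
(1) (exactly one): kilo ∈ E.
(2): sierra ∉ R.
(4): E already has 1, so the rest are out.

E = {kilo}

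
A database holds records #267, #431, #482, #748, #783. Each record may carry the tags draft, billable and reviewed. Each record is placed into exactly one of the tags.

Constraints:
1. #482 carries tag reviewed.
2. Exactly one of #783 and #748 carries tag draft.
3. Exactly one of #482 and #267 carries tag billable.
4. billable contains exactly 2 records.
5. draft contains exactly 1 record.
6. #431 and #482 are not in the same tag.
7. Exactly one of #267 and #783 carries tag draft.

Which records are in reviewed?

reviewed = {#482, #748}

From (1): #482 ∈ reviewed.
(3) (exactly one): #267 ∈ billable.
(6): #431 ∉ reviewed.
(7) (exactly one): #783 ∈ draft.
(2) (exactly one): #748 ∉ draft.
(5): draft already has 1, so the rest are out.
Only one tag left: #431 ∈ billable.
(4): billable already has 2, so the rest are out.
Only one tag left: #748 ∈ reviewed.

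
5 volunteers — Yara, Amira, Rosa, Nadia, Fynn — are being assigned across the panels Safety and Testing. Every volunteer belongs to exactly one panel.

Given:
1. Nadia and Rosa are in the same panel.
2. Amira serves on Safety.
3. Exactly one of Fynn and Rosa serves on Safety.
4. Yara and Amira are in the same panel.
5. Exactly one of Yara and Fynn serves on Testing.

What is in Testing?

From (2): Amira ∈ Safety.
(4): Yara matches Amira: Yara ∈ Safety.
(5) (exactly one): Fynn ∈ Testing.
(3) (exactly one): Rosa ∈ Safety.
(1): Nadia matches Rosa: Nadia ∈ Safety.

Testing = {Fynn}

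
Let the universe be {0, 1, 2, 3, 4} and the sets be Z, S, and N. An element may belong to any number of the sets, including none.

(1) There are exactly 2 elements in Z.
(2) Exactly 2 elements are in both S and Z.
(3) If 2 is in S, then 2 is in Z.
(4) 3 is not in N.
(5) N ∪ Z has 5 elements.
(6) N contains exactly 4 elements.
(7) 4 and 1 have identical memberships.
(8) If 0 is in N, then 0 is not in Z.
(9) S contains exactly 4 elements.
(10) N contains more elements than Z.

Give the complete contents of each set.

From (4): 3 ∉ N.
(6): only 4 candidates remain for N, so all are in.
(8): 0 ∉ Z.
Suppose 0 ∈ S: no assignment then satisfies all the clues, so 0 ∉ S.

Z = {2, 3}; S = {1, 2, 3, 4}; N = {0, 1, 2, 4}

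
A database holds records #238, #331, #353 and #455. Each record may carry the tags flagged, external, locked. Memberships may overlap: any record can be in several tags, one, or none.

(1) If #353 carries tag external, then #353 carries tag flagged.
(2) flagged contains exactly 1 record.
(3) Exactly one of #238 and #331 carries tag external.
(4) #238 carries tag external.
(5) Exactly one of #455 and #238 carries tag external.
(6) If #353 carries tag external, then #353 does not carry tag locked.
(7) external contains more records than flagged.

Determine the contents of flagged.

flagged = {#353}

From (4): #238 ∈ external.
(3) (exactly one): #331 ∉ external.
(5) (exactly one): #455 ∉ external.
Suppose #238 ∈ flagged: no assignment then satisfies all the clues, so #238 ∉ flagged.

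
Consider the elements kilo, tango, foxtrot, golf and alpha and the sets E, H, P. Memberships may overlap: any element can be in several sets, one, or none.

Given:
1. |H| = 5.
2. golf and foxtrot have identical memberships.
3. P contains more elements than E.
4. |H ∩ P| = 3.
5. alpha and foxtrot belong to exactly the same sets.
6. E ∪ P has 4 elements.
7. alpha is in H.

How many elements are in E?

1

From (7): alpha ∈ H.
(1): only 5 candidates remain for H, so all are in.
Suppose kilo ∈ P: no assignment then satisfies all the clues, so kilo ∉ P.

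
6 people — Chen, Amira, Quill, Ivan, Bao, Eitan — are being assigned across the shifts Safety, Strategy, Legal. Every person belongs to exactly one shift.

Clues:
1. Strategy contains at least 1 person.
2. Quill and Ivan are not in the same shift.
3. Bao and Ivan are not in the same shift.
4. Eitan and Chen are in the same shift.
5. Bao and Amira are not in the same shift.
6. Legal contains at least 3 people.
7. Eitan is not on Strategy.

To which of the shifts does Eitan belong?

Eitan: Legal

From (7): Eitan ∉ Strategy.
(4): Chen matches Eitan: Chen ∉ Strategy.
Suppose Eitan ∈ Safety: no assignment then satisfies all the clues, so Eitan ∉ Safety.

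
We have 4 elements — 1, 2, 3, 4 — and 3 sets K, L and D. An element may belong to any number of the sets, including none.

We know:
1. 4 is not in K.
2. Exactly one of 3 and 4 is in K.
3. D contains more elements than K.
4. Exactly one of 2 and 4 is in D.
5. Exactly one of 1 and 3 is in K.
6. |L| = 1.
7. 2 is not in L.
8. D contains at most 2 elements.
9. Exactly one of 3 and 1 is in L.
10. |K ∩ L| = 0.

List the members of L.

L = {1}

From (1): 4 ∉ K.
From (7): 2 ∉ L.
(2) (exactly one): 3 ∈ K.
(5) (exactly one): 1 ∉ K.
Suppose 1 ∉ L: no assignment then satisfies all the clues, so 1 ∈ L.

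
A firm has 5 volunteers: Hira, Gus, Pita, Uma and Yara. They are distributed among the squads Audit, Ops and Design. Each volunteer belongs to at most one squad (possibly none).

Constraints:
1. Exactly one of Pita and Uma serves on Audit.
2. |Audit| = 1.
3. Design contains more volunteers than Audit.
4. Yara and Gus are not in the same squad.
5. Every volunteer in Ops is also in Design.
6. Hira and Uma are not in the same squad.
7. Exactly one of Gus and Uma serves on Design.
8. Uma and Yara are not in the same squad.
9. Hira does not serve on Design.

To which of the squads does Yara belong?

Yara: none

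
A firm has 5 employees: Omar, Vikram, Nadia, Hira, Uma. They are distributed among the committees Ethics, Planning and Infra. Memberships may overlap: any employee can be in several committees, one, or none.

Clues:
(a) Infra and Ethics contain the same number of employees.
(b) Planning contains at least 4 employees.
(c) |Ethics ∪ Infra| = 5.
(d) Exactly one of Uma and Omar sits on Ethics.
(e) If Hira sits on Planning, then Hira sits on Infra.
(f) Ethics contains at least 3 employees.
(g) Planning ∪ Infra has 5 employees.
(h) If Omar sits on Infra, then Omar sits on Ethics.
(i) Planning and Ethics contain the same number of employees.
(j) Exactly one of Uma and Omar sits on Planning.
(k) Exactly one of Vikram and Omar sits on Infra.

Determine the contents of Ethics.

Ethics = {Hira, Nadia, Omar, Vikram}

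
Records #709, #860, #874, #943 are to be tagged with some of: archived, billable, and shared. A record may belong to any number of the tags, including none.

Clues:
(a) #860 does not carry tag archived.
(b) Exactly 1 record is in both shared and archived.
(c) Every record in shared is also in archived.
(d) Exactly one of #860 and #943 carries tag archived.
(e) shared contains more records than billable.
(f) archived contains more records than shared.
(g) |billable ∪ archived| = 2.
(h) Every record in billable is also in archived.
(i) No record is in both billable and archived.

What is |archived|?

2

From (a): #860 ∉ archived.
(c) contrapositive: #860 ∉ shared.
(d) (exactly one): #943 ∈ archived.
(h) contrapositive: #860 ∉ billable.
(i) (disjoint): #943 ∉ billable.
Suppose #709 ∈ billable: no assignment then satisfies all the clues, so #709 ∉ billable.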